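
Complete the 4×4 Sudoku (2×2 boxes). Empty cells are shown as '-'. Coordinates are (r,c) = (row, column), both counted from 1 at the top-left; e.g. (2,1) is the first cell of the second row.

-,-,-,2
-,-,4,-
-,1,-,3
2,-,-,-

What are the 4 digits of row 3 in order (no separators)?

4123

(2,4) = 1: row 2 has {4}; col 4 has {2,3}; box has {2,4} → only 1 remains.
(3,1) = 4: row 3 has {1,3}; col 1 has {2}; box has {1,2} → only 4 remains.
(3,3) = 2: row 3 has {1,3,4}; col 3 has {4}; box has {3} → only 2 remains.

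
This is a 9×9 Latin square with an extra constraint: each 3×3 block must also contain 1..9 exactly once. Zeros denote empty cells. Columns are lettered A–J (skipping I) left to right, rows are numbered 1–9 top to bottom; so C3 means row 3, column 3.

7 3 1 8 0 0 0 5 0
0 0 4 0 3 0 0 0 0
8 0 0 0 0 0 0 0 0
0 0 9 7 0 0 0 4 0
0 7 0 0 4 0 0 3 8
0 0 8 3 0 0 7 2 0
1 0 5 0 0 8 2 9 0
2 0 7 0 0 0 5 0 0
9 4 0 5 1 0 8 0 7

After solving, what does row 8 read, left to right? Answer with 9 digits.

B7 = 6 (sole candidate).
D7 = 4 (sole candidate).
E7 = 7 (sole candidate).
J7 = 3 (sole candidate).
B8 = 8: row 8 has {2,5,7}; col 2 has {3,4,6,7}; box has {1,2,4,5,6,7,9} → only 8 remains.
C9 = 3 (sole candidate).
H9 = 6 (sole candidate).
H8 = 1: row 8 has {2,5,7,8}; col 8 has {2,3,4,5,6,9}; box has {2,3,5,6,7,8,9} → only 1 remains.
J8 = 4: row 8 has {1,2,5,7,8}; col 9 has {3,7,8}; box has {1,2,3,5,6,7,8,9} → only 4 remains.
F9 = 2 (sole candidate).
H3 = 7 (sole candidate).
H2 = 8 (sole candidate).
F2 = 7 (hidden single in row 2).
G3 = 3 (hidden single in row 3).
F3 = 4 (hidden single in row 3).
G1 = 4 (hidden single in row 1).
A4 = 3 (hidden single in row 4).
E4 = 8 (hidden single in row 4).
B4 = 2 (hidden single in row 4).
C5 = 6 (sole candidate).
C3 = 2 (sole candidate).
A5 = 5 (sole candidate).
A6 = 4 (sole candidate).
B6 = 1 (sole candidate).
A2 = 6 (sole candidate).
B2 = 5 (hidden single in row 2).
B3 = 9 (sole candidate).
E3 = 5 (hidden single in row 3).
D5 = 2 (hidden single in row 5).
J2 = 2 (hidden single in row 2).
E1 = 2 (hidden single in row 1).
F8 = 3: in row 8, 3 can only go here (every other open cell in that row sees a 3).
G4 = 6 (hidden single in column 7).
Singles propagation stalls; D8 is still open with candidates {6,9}.
  Try D8 = 9: this forces D2=1, G2=9, D3=6, J3=1, J4=5, G5=1, J6=9; then column 5 has no cell left for 9 — contradiction.
So D8 = 6.
D3 = 1 (sole candidate).
J3 = 6 (sole candidate).
E8 = 9: row 8 has {1,2,3,4,5,6,7,8}; col 5 has {1,2,3,4,5,7,8}; box has {1,2,3,4,5,6,7,8} → only 9 remains.

287693514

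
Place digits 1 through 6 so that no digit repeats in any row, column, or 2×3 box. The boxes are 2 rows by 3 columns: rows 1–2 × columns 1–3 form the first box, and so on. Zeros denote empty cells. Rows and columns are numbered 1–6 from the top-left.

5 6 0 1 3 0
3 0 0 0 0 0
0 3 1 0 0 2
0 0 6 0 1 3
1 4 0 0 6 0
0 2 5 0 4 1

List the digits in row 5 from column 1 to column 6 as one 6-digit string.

143265

row 1, column 6 = 4 (sole candidate).
row 2, column 2 = 1 (sole candidate).
row 3, column 1 = 4 (sole candidate).
row 3, column 5 = 5 (sole candidate).
row 4, column 1 = 2 (sole candidate).
row 4, column 2 = 5 (sole candidate).
row 4, column 4 = 4 (sole candidate).
row 5, column 3 = 3: row 5 has {1,4,6}; col 3 has {1,5,6}; box has {1,2,4,5} → only 3 remains.
row 5, column 6 = 5: row 5 has {1,3,4,6}; col 6 has {1,2,3,4}; box has {1,4,6} → only 5 remains.
row 6, column 1 = 6 (sole candidate).
row 6, column 4 = 3 (sole candidate).
row 1, column 3 = 2 (sole candidate).
row 2, column 3 = 4 (sole candidate).
row 2, column 5 = 2 (sole candidate).
row 2, column 6 = 6 (sole candidate).
row 3, column 4 = 6 (sole candidate).
row 5, column 4 = 2: row 5 has {1,3,4,5,6}; col 4 has {1,3,4,6}; box has {1,3,4,5,6} → only 2 remains.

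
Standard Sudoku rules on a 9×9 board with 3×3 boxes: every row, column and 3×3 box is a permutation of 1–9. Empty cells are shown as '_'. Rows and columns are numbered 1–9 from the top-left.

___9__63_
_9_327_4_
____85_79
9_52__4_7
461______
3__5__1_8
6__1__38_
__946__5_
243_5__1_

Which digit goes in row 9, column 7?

9

row 3, column 1 = 1 (sole candidate).
row 3, column 4 = 6 (sole candidate).
row 3, column 7 = 2 (sole candidate).
row 4, column 2 = 8 (sole candidate).
row 4, column 8 = 6 (sole candidate).
row 7, column 3 = 7 (sole candidate).
row 7, column 5 = 9 (sole candidate).
row 7, column 6 = 2 (sole candidate).
row 7, column 9 = 4 (sole candidate).
row 8, column 1 = 8 (sole candidate).
row 8, column 2 = 1 (sole candidate).
row 8, column 6 = 3 (sole candidate).
row 8, column 7 = 7 (sole candidate).
row 8, column 9 = 2 (sole candidate).
row 9, column 6 = 8 (sole candidate).
row 9, column 7 = 9: row 9 has {1,2,3,4,5,8}; col 7 has {1,2,3,4,6,7}; box has {1,2,3,4,5,7,8} → only 9 remains.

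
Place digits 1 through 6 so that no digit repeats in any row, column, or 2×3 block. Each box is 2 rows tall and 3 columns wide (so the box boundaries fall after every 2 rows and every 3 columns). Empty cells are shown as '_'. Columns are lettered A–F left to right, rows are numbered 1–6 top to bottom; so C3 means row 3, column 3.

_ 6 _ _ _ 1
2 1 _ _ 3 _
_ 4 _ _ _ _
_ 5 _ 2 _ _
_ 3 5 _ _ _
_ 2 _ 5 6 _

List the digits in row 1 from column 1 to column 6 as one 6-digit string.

D1 = 4: row 1 has {1,6}; col 4 has {2,5}; box has {1,3} → only 4 remains.
C2 = 4: row 2 has {1,2,3}; col 3 has {5}; box has {1,2,6} → only 4 remains.
D2 = 6: row 2 has {1,2,3,4}; col 4 has {2,4,5}; box has {1,3,4} → only 6 remains.
F2 = 5: row 2 has {1,2,3,4,6}; col 6 has {1}; box has {1,3,4,6} → only 5 remains.
D5 = 1: row 5 has {3,5}; col 4 has {2,4,5,6}; box has {5,6} → only 1 remains.
C6 = 1: row 6 has {2,5,6}; col 3 has {4,5}; box has {2,3,5} → only 1 remains.
C1 = 3: row 1 has {1,4,6}; col 3 has {1,4,5}; box has {1,2,4,6} → only 3 remains.
E1 = 2: row 1 has {1,3,4,6}; col 5 has {3,6}; box has {1,3,4,5,6} → only 2 remains.
D3 = 3: row 3 has {4}; col 4 has {1,2,4,5,6}; box has {2} → only 3 remains.
F3 = 6: row 3 has {3,4}; col 6 has {1,5}; box has {2,3} → only 6 remains.
C4 = 6: row 4 has {2,5}; col 3 has {1,3,4,5}; box has {4,5} → only 6 remains.
F4 = 4: row 4 has {2,5,6}; col 6 has {1,5,6}; box has {2,3,6} → only 4 remains.
E5 = 4: row 5 has {1,3,5}; col 5 has {2,3,6}; box has {1,5,6} → only 4 remains.
F5 = 2: row 5 has {1,3,4,5}; col 6 has {1,4,5,6}; box has {1,4,5,6} → only 2 remains.
A6 = 4: row 6 has {1,2,5,6}; col 1 has {2}; box has {1,2,3,5} → only 4 remains.
F6 = 3: row 6 has {1,2,4,5,6}; col 6 has {1,2,4,5,6}; box has {1,2,4,5,6} → only 3 remains.
A1 = 5: row 1 has {1,2,3,4,6}; col 1 has {2,4}; box has {1,2,3,4,6} → only 5 remains.

563421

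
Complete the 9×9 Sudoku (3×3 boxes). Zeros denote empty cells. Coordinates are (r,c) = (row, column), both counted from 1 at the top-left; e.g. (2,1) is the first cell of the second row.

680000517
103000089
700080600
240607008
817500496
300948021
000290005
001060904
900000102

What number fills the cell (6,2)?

(2,7) = 2 (sole candidate).
(3,9) = 3 (sole candidate).
(4,7) = 3 (sole candidate).
(4,8) = 5 (sole candidate).
(6,7) = 7 (sole candidate).
(7,1) = 4 (sole candidate).
(7,7) = 8 (sole candidate).
(8,1) = 5 (sole candidate).
(8,6) = 3 (sole candidate).
(8,8) = 7 (sole candidate).
(2,2) = 5 (sole candidate).
(2,5) = 7 (sole candidate).
(3,8) = 4 (sole candidate).
(4,3) = 9 (sole candidate).
(4,5) = 1 (sole candidate).
(5,6) = 2 (sole candidate).
(6,2) = 6: row 6 has {1,2,3,4,7,8,9}; col 2 has {1,4,5,8}; box has {1,2,3,4,7,8,9} → only 6 remains.

6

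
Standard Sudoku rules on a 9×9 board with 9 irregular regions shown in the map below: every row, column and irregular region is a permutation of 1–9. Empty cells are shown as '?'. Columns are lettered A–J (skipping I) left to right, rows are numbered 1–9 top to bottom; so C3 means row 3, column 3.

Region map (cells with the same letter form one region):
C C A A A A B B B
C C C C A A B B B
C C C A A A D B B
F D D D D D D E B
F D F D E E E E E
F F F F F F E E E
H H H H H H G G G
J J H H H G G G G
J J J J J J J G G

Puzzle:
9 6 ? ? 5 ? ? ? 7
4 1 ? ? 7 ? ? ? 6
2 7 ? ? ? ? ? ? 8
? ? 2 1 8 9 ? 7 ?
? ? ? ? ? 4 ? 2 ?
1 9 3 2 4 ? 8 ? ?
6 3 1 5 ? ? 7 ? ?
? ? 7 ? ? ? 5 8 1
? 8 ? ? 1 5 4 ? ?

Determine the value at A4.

C3 = 5 (sole candidate).
A4 = 5: row 4 has {1,2,7,8,9}; col 1 has {1,2,4,6,9}; region has {1,2,3,4,9} → only 5 remains.

5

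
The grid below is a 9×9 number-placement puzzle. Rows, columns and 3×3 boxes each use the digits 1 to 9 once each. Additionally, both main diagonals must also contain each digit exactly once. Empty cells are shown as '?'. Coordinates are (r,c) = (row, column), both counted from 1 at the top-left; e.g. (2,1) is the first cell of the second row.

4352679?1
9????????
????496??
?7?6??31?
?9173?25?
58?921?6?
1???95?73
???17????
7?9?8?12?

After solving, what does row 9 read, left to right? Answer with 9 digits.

749386125

(1,8) = 8: row 1 has {1,2,3,4,5,6,7,9}; col 8 has {1,2,5,6,7}; box has {1,6,9} → only 8 remains.
(2,2) = 2: row 2 has {9}; col 2 has {3,7,8,9}; box has {3,4,5,9}; main diagonal has {1,3,4,6} → only 2 remains.
(2,8) = 4: row 2 has {2,9}; col 8 has {1,2,5,6,7,8}; box has {1,6,8,9}; anti-diagonal has {1,3,6,7,9} → only 4 remains.
(3,1) = 8: row 3 has {4,6,9}; col 1 has {1,4,5,7,9}; box has {2,3,4,5,9} → only 8 remains.
(3,2) = 1: row 3 has {4,6,8,9}; col 2 has {2,3,7,8,9}; box has {2,3,4,5,8,9} → only 1 remains.
(3,3) = 7: row 3 has {1,4,6,8,9}; col 3 has {1,5,9}; box has {1,2,3,4,5,8,9}; main diagonal has {1,2,3,4,6} → only 7 remains.
(3,8) = 3: row 3 has {1,4,6,7,8,9}; col 8 has {1,2,4,5,6,7,8}; box has {1,4,6,8,9} → only 3 remains.
(4,1) = 2: row 4 has {1,3,6,7}; col 1 has {1,4,5,7,8,9}; box has {1,5,7,8,9} → only 2 remains.
(4,3) = 4: row 4 has {1,2,3,6,7}; col 3 has {1,5,7,9}; box has {1,2,5,7,8,9} → only 4 remains.
(4,5) = 5: row 4 has {1,2,3,4,6,7}; col 5 has {2,3,4,6,7,8,9}; box has {1,2,3,6,7,9} → only 5 remains.
(4,6) = 8: row 4 has {1,2,3,4,5,6,7}; col 6 has {1,5,7,9}; box has {1,2,3,5,6,7,9}; anti-diagonal has {1,3,4,6,7,9} → only 8 remains.
(4,9) = 9: row 4 has {1,2,3,4,5,6,7,8}; col 9 has {1,3}; box has {1,2,3,5,6} → only 9 remains.
(5,1) = 6: row 5 has {1,2,3,5,7,9}; col 1 has {1,2,4,5,7,8,9}; box has {1,2,4,5,7,8,9} → only 6 remains.
(5,6) = 4: row 5 has {1,2,3,5,6,7,9}; col 6 has {1,5,7,8,9}; box has {1,2,3,5,6,7,8,9} → only 4 remains.
(5,9) = 8: row 5 has {1,2,3,4,5,6,7,9}; col 9 has {1,3,9}; box has {1,2,3,5,6,9} → only 8 remains.
(6,3) = 3: row 6 has {1,2,5,6,8,9}; col 3 has {1,4,5,7,9}; box has {1,2,4,5,6,7,8,9} → only 3 remains.
(7,3) = 2: row 7 has {1,3,5,7,9}; col 3 has {1,3,4,5,7,9}; box has {1,7,9}; anti-diagonal has {1,3,4,6,7,8,9} → only 2 remains.
(7,4) = 4: row 7 has {1,2,3,5,7,9}; col 4 has {1,2,6,7,9}; box has {1,5,7,8,9} → only 4 remains.
(7,7) = 8: row 7 has {1,2,3,4,5,7,9}; col 7 has {1,2,3,6,9}; box has {1,2,3,7}; main diagonal has {1,2,3,4,6,7} → only 8 remains.
(8,1) = 3: row 8 has {1,7}; col 1 has {1,2,4,5,6,7,8,9}; box has {1,2,7,9} → only 3 remains.
(8,2) = 5: row 8 has {1,3,7}; col 2 has {1,2,3,7,8,9}; box has {1,2,3,7,9}; anti-diagonal has {1,2,3,4,6,7,8,9} → only 5 remains.
(8,7) = 4: row 8 has {1,3,5,7}; col 7 has {1,2,3,6,8,9}; box has {1,2,3,7,8} → only 4 remains.
(8,8) = 9: row 8 has {1,3,4,5,7}; col 8 has {1,2,3,4,5,6,7,8}; box has {1,2,3,4,7,8}; main diagonal has {1,2,3,4,6,7,8} → only 9 remains.
(8,9) = 6: row 8 has {1,3,4,5,7,9}; col 9 has {1,3,8,9}; box has {1,2,3,4,7,8,9} → only 6 remains.
(9,4) = 3: row 9 has {1,2,7,8,9}; col 4 has {1,2,4,6,7,9}; box has {1,4,5,7,8,9} → only 3 remains.
(9,6) = 6: row 9 has {1,2,3,7,8,9}; col 6 has {1,4,5,7,8,9}; box has {1,3,4,5,7,8,9} → only 6 remains.
(9,9) = 5: row 9 has {1,2,3,6,7,8,9}; col 9 has {1,3,6,8,9}; box has {1,2,3,4,6,7,8,9}; main diagonal has {1,2,3,4,6,7,8,9} → only 5 remains.
(2,3) = 6: row 2 has {2,4,9}; col 3 has {1,2,3,4,5,7,9}; box has {1,2,3,4,5,7,8,9} → only 6 remains.
(2,5) = 1: row 2 has {2,4,6,9}; col 5 has {2,3,4,5,6,7,8,9}; box has {2,4,6,7,9} → only 1 remains.
(2,6) = 3: row 2 has {1,2,4,6,9}; col 6 has {1,4,5,6,7,8,9}; box has {1,2,4,6,7,9} → only 3 remains.
(2,9) = 7: row 2 has {1,2,3,4,6,9}; col 9 has {1,3,5,6,8,9}; box has {1,3,4,6,8,9} → only 7 remains.
(3,4) = 5: row 3 has {1,3,4,6,7,8,9}; col 4 has {1,2,3,4,6,7,9}; box has {1,2,3,4,6,7,9} → only 5 remains.
(3,9) = 2: row 3 has {1,3,4,5,6,7,8,9}; col 9 has {1,3,5,6,7,8,9}; box has {1,3,4,6,7,8,9} → only 2 remains.
(6,7) = 7: row 6 has {1,2,3,5,6,8,9}; col 7 has {1,2,3,4,6,8,9}; box has {1,2,3,5,6,8,9} → only 7 remains.
(6,9) = 4: row 6 has {1,2,3,5,6,7,8,9}; col 9 has {1,2,3,5,6,7,8,9}; box has {1,2,3,5,6,7,8,9} → only 4 remains.
(7,2) = 6: row 7 has {1,2,3,4,5,7,8,9}; col 2 has {1,2,3,5,7,8,9}; box has {1,2,3,5,7,9} → only 6 remains.
(8,3) = 8: row 8 has {1,3,4,5,6,7,9}; col 3 has {1,2,3,4,5,6,7,9}; box has {1,2,3,5,6,7,9} → only 8 remains.
(8,6) = 2: row 8 has {1,3,4,5,6,7,8,9}; col 6 has {1,3,4,5,6,7,8,9}; box has {1,3,4,5,6,7,8,9} → only 2 remains.
(9,2) = 4: row 9 has {1,2,3,5,6,7,8,9}; col 2 has {1,2,3,5,6,7,8,9}; box has {1,2,3,5,6,7,8,9} → only 4 remains.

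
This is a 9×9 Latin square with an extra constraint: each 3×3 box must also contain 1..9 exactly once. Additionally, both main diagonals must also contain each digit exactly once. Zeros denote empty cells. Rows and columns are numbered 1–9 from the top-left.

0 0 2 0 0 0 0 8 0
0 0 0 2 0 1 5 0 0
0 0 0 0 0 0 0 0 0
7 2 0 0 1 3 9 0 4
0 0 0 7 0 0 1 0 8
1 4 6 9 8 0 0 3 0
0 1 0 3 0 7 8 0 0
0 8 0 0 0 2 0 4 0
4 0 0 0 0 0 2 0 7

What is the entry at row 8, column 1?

6

row 6, column 6 = 5: row 6 has {1,3,4,6,8,9}; col 6 has {1,2,3,7}; box has {1,3,7,8,9}; main diagonal has {4,7,8} → only 5 remains.
row 6, column 7 = 7: row 6 has {1,3,4,5,6,8,9}; col 7 has {1,2,5,8,9}; box has {1,3,4,8,9} → only 7 remains.
row 6, column 9 = 2: row 6 has {1,3,4,5,6,7,8,9}; col 9 has {4,7,8}; box has {1,3,4,7,8,9} → only 2 remains.
row 7, column 3 = 5: row 7 has {1,3,7,8}; col 3 has {2,6}; box has {1,4,8}; anti-diagonal has {3,4,8,9} → only 5 remains.
row 3, column 7 = 6: row 3 has {}; col 7 has {1,2,5,7,8,9}; box has {5,8}; anti-diagonal has {3,4,5,8,9} → only 6 remains.
row 4, column 3 = 8: row 4 has {1,2,3,4,7,9}; col 3 has {2,5,6}; box has {1,2,4,6,7} → only 8 remains.
row 4, column 4 = 6: row 4 has {1,2,3,4,7,8,9}; col 4 has {2,3,7,9}; box has {1,3,5,7,8,9}; main diagonal has {4,5,7,8} → only 6 remains.
row 4, column 8 = 5: row 4 has {1,2,3,4,6,7,8,9}; col 8 has {3,4,8}; box has {1,2,3,4,7,8,9} → only 5 remains.
row 5, column 5 = 2: row 5 has {1,7,8}; col 5 has {1,8}; box has {1,3,5,6,7,8,9}; main diagonal has {4,5,6,7,8}; anti-diagonal has {3,4,5,6,8,9} → only 2 remains.
row 5, column 6 = 4: row 5 has {1,2,7,8}; col 6 has {1,2,3,5,7}; box has {1,2,3,5,6,7,8,9} → only 4 remains.
row 5, column 8 = 6: row 5 has {1,2,4,7,8}; col 8 has {3,4,5,8}; box has {1,2,3,4,5,7,8,9} → only 6 remains.
row 7, column 8 = 9: row 7 has {1,3,5,7,8}; col 8 has {3,4,5,6,8}; box has {2,4,7,8} → only 9 remains.
row 7, column 9 = 6: row 7 has {1,3,5,7,8,9}; col 9 has {2,4,7,8}; box has {2,4,7,8,9} → only 6 remains.
row 8, column 7 = 3: row 8 has {2,4,8}; col 7 has {1,2,5,6,7,8,9}; box has {2,4,6,7,8,9} → only 3 remains.
row 9, column 8 = 1: row 9 has {2,4,7}; col 8 has {3,4,5,6,8,9}; box has {2,3,4,6,7,8,9} → only 1 remains.
row 1, column 7 = 4: row 1 has {2,8}; col 7 has {1,2,3,5,6,7,8,9}; box has {5,6,8} → only 4 remains.
row 1, column 9 = 1: row 1 has {2,4,8}; col 9 has {2,4,6,7,8}; box has {4,5,6,8}; anti-diagonal has {2,3,4,5,6,8,9} → only 1 remains.
row 2, column 8 = 7: row 2 has {1,2,5}; col 8 has {1,3,4,5,6,8,9}; box has {1,4,5,6,8}; anti-diagonal has {1,2,3,4,5,6,8,9} → only 7 remains.
row 3, column 8 = 2: row 3 has {6}; col 8 has {1,3,4,5,6,7,8,9}; box has {1,4,5,6,7,8} → only 2 remains.
row 7, column 1 = 2: row 7 has {1,3,5,6,7,8,9}; col 1 has {1,4,7}; box has {1,4,5,8} → only 2 remains.
row 7, column 5 = 4: row 7 has {1,2,3,5,6,7,8,9}; col 5 has {1,2,8}; box has {2,3,7} → only 4 remains.
row 8, column 9 = 5: row 8 has {2,3,4,8}; col 9 has {1,2,4,6,7,8}; box has {1,2,3,4,6,7,8,9} → only 5 remains.
row 1, column 4 = 5: row 1 has {1,2,4,8}; col 4 has {2,3,6,7,9}; box has {1,2} → only 5 remains.
row 8, column 4 = 1: row 8 has {2,3,4,5,8}; col 4 has {2,3,5,6,7,9}; box has {2,3,4,7} → only 1 remains.
row 9, column 4 = 8: row 9 has {1,2,4,7}; col 4 has {1,2,3,5,6,7,9}; box has {1,2,3,4,7} → only 8 remains.
row 3, column 4 = 4: row 3 has {2,6}; col 4 has {1,2,3,5,6,7,8,9}; box has {1,2,5} → only 4 remains.
row 2, column 3 = 4: in row 2, 4 can only go here (every other open cell in that row sees a 4).
row 2, column 1 = 8: in row 2, 8 can only go here (every other open cell in that row sees an 8).
row 2, column 5 = 6: in row 2, 6 can only go here (every other open cell in that row sees a 6).
row 1, column 6 = 9: row 1 has {1,2,4,5,8}; col 6 has {1,2,3,4,5,7}; box has {1,2,4,5,6} → only 9 remains.
row 3, column 6 = 8: row 3 has {2,4,6}; col 6 has {1,2,3,4,5,7,9}; box has {1,2,4,5,6,9} → only 8 remains.
row 8, column 5 = 9: row 8 has {1,2,3,4,5,8}; col 5 has {1,2,4,6,8}; box has {1,2,3,4,7,8} → only 9 remains.
row 9, column 5 = 5: row 9 has {1,2,4,7,8}; col 5 has {1,2,4,6,8,9}; box has {1,2,3,4,7,8,9} → only 5 remains.
row 9, column 6 = 6: row 9 has {1,2,4,5,7,8}; col 6 has {1,2,3,4,5,7,8,9}; box has {1,2,3,4,5,7,8,9} → only 6 remains.
row 1, column 1 = 3: row 1 has {1,2,4,5,8,9}; col 1 has {1,2,4,7,8}; box has {2,4,8}; main diagonal has {2,4,5,6,7,8} → only 3 remains.
row 1, column 5 = 7: row 1 has {1,2,3,4,5,8,9}; col 5 has {1,2,4,5,6,8,9}; box has {1,2,4,5,6,8,9} → only 7 remains.
row 2, column 2 = 9: row 2 has {1,2,4,5,6,7,8}; col 2 has {1,2,4,8}; box has {2,3,4,8}; main diagonal has {2,3,4,5,6,7,8} → only 9 remains.
row 2, column 9 = 3: row 2 has {1,2,4,5,6,7,8,9}; col 9 has {1,2,4,5,6,7,8}; box has {1,2,4,5,6,7,8} → only 3 remains.
row 3, column 1 = 5: row 3 has {2,4,6,8}; col 1 has {1,2,3,4,7,8}; box has {2,3,4,8,9} → only 5 remains.
row 3, column 2 = 7: row 3 has {2,4,5,6,8}; col 2 has {1,2,4,8,9}; box has {2,3,4,5,8,9} → only 7 remains.
row 3, column 3 = 1: row 3 has {2,4,5,6,7,8}; col 3 has {2,4,5,6,8}; box has {2,3,4,5,7,8,9}; main diagonal has {2,3,4,5,6,7,8,9} → only 1 remains.
row 3, column 5 = 3: row 3 has {1,2,4,5,6,7,8}; col 5 has {1,2,4,5,6,7,8,9}; box has {1,2,4,5,6,7,8,9} → only 3 remains.
row 3, column 9 = 9: row 3 has {1,2,3,4,5,6,7,8}; col 9 has {1,2,3,4,5,6,7,8}; box has {1,2,3,4,5,6,7,8} → only 9 remains.
row 5, column 1 = 9: row 5 has {1,2,4,6,7,8}; col 1 has {1,2,3,4,5,7,8}; box has {1,2,4,6,7,8} → only 9 remains.
row 5, column 3 = 3: row 5 has {1,2,4,6,7,8,9}; col 3 has {1,2,4,5,6,8}; box has {1,2,4,6,7,8,9} → only 3 remains.
row 8, column 1 = 6: row 8 has {1,2,3,4,5,8,9}; col 1 has {1,2,3,4,5,7,8,9}; box has {1,2,4,5,8} → only 6 remains.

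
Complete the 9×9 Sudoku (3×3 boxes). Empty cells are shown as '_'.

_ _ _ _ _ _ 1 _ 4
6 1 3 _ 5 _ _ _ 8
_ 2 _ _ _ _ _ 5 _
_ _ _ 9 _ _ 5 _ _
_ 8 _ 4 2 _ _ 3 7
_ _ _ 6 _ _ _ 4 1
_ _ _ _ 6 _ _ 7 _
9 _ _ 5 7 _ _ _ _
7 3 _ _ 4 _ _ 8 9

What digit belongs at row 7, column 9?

5

row 2, column 6 = 4: in row 2, 4 can only go here (every other open cell in that row sees a 4).
row 7, column 6 = 9: in row 7, 9 can only go here (every other open cell in that row sees a 9).
row 9, column 3 = 5: in row 9, 5 can only go here (every other open cell in that row sees a 5).
row 7, column 2 = 4: row 7 has {6,7,9}; col 2 has {1,2,3,8}; box has {3,5,7,9} → only 4 remains.
row 8, column 2 = 6: row 8 has {5,7,9}; col 2 has {1,2,3,4,8}; box has {3,4,5,7,9} → only 6 remains.
row 4, column 2 = 7: row 4 has {5,9}; col 2 has {1,2,3,4,6,8}; box has {8} → only 7 remains.
row 6, column 6 = 7: in row 6, 7 can only go here (every other open cell in that row sees a 7).
row 7, column 9 = 5: in row 7, 5 can only go here (every other open cell in that row sees a 5).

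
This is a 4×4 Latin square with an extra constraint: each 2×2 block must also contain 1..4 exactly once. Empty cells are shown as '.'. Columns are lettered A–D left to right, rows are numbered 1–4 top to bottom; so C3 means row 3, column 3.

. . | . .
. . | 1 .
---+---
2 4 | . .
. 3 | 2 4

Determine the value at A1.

3

B2 = 2 (sole candidate).
D2 = 3 (sole candidate).
C3 = 3 (sole candidate).
D3 = 1 (sole candidate).
A4 = 1 (sole candidate).
B1 = 1 (sole candidate).
C1 = 4 (sole candidate).
D1 = 2 (sole candidate).
A2 = 4 (sole candidate).
A1 = 3: row 1 has {1,2,4}; col 1 has {1,2,4}; box has {1,2,4} → only 3 remains.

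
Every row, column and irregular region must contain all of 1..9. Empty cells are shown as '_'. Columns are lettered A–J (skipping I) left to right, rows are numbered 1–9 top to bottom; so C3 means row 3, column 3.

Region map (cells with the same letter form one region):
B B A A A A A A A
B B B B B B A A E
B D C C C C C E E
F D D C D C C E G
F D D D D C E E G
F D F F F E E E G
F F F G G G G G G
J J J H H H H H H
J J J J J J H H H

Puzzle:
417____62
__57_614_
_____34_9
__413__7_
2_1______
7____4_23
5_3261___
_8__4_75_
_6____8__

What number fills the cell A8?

J2 = 8: row 2 has {1,4,5,6,7}; col 9 has {2,3,9}; region has {2,4,7,9} → only 8 remains.
A3 = 8: row 3 has {3,4,9}; col 1 has {2,4,5,7}; region has {1,4,5,6,7} → only 8 remains.
H3 = 1: row 3 has {3,4,8,9}; col 8 has {2,4,5,6,7}; region has {2,4,7,8,9} → only 1 remains.
J4 = 5: row 4 has {1,3,4,7}; col 9 has {2,3,8,9}; region has {1,2,3,6} → only 5 remains.
H5 = 3: row 5 has {1,2}; col 8 has {1,2,4,5,6,7}; region has {1,2,4,7,8,9} → only 3 remains.
G7 = 9: row 7 has {1,2,3,5,6}; col 7 has {1,4,7,8}; region has {1,2,3,5,6} → only 9 remains.
H7 = 8: row 7 has {1,2,3,5,6,9}; col 8 has {1,2,3,4,5,6,7}; region has {1,2,3,5,6,9} → only 8 remains.
H9 = 9: row 9 has {6,8}; col 8 has {1,2,3,4,5,6,7,8}; region has {4,5,7,8} → only 9 remains.
J9 = 1: row 9 has {6,8,9}; col 9 has {2,3,5,8,9}; region has {4,5,7,8,9} → only 1 remains.
B7 = 4: row 7 has {1,2,3,5,6,8,9}; col 2 has {1,6,8}; region has {2,3,5,7} → only 4 remains.
J7 = 7: row 7 has {1,2,3,4,5,6,8,9}; col 9 has {1,2,3,5,8,9}; region has {1,2,3,5,6,8,9} → only 7 remains.
F8 = 2: row 8 has {4,5,7,8}; col 6 has {1,3,4,6}; region has {1,4,5,7,8,9} → only 2 remains.
J8 = 6: row 8 has {2,4,5,7,8}; col 9 has {1,2,3,5,7,8,9}; region has {1,2,4,5,7,8,9} → only 6 remains.
A9 = 3: row 9 has {1,6,8,9}; col 1 has {2,4,5,7,8}; region has {6,8} → only 3 remains.
C9 = 2: row 9 has {1,3,6,8,9}; col 3 has {1,3,4,5,7}; region has {3,6,8} → only 2 remains.
A2 = 9: row 2 has {1,4,5,6,7,8}; col 1 has {2,3,4,5,7,8}; region has {1,4,5,6,7,8} → only 9 remains.
E2 = 2: row 2 has {1,4,5,6,7,8,9}; col 5 has {3,4,6}; region has {1,4,5,6,7,8,9} → only 2 remains.
C3 = 6: row 3 has {1,3,4,8,9}; col 3 has {1,2,3,4,5,7}; region has {1,3,4} → only 6 remains.
D3 = 5: row 3 has {1,3,4,6,8,9}; col 4 has {1,2,7}; region has {1,3,4,6} → only 5 remains.
E3 = 7: row 3 has {1,3,4,5,6,8,9}; col 5 has {2,3,4,6}; region has {1,3,4,5,6} → only 7 remains.
A4 = 6: row 4 has {1,3,4,5,7}; col 1 has {2,3,4,5,7,8,9}; region has {2,3,4,5,7} → only 6 remains.
G4 = 2: row 4 has {1,3,4,5,6,7}; col 7 has {1,4,7,8,9}; region has {1,3,4,5,6,7} → only 2 remains.
J5 = 4: row 5 has {1,2,3}; col 9 has {1,2,3,5,6,7,8,9}; region has {1,2,3,5,6,7,8,9} → only 4 remains.
A8 = 1: row 8 has {2,4,5,6,7,8}; col 1 has {2,3,4,5,6,7,8,9}; region has {2,3,6,8} → only 1 remains.

1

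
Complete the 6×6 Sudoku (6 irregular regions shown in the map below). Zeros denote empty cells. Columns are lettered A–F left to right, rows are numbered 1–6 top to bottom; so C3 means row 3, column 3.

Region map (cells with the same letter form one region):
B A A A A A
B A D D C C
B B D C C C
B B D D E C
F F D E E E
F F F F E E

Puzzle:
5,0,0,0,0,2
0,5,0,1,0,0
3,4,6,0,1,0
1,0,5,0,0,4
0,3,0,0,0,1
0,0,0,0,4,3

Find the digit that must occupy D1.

F2 = 6 (sole candidate).
F3 = 5 (sole candidate).
A2 = 2 (sole candidate).
E2 = 3 (sole candidate).
D3 = 2 (sole candidate).
B4 = 6 (sole candidate).
D4 = 3 (sole candidate).
E4 = 2 (sole candidate).
A6 = 6 (sole candidate).
D6 = 5 (sole candidate).
B1 = 1 (sole candidate).
E1 = 6 (sole candidate).
C2 = 4 (sole candidate).
A5 = 4 (sole candidate).
C5 = 2 (sole candidate).
D5 = 6 (sole candidate).
E5 = 5 (sole candidate).
B6 = 2 (sole candidate).
C6 = 1 (sole candidate).
C1 = 3 (sole candidate).
D1 = 4: row 1 has {1,2,3,5,6}; col 4 has {1,2,3,5,6}; region has {1,2,3,5,6} → only 4 remains.

4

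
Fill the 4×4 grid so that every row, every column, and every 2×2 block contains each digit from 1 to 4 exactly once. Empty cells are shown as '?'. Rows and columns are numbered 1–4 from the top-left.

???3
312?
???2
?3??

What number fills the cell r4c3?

r2c4 = 4: row 2 has {1,2,3}; col 4 has {2,3}; box has {2,3} → only 4 remains.
r3c2 = 4: row 3 has {2}; col 2 has {1,3}; box has {3} → only 4 remains.
r4c4 = 1: row 4 has {3}; col 4 has {2,3,4}; box has {2} → only 1 remains.
r1c2 = 2: row 1 has {3}; col 2 has {1,3,4}; box has {1,3} → only 2 remains.
r1c3 = 1: row 1 has {2,3}; col 3 has {2}; box has {2,3,4} → only 1 remains.
r3c1 = 1: row 3 has {2,4}; col 1 has {3}; box has {3,4} → only 1 remains.
r3c3 = 3: row 3 has {1,2,4}; col 3 has {1,2}; box has {1,2} → only 3 remains.
r4c1 = 2: row 4 has {1,3}; col 1 has {1,3}; box has {1,3,4} → only 2 remains.
r4c3 = 4: row 4 has {1,2,3}; col 3 has {1,2,3}; box has {1,2,3} → only 4 remains.

4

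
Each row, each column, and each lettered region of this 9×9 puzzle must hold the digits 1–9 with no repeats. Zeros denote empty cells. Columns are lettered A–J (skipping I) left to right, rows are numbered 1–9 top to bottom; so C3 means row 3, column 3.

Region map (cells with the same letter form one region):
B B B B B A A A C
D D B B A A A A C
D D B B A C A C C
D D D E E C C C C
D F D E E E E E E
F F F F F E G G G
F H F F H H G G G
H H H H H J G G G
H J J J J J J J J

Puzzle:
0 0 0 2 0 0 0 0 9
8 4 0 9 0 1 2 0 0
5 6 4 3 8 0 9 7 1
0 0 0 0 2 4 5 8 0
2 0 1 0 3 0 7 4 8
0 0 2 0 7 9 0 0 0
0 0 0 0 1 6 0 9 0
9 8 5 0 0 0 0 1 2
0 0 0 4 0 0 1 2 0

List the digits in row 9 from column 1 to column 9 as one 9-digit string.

376498125

F3 = 2 (sole candidate).
F5 = 5 (sole candidate).
D8 = 7 (sole candidate).
E8 = 4 (sole candidate).
F8 = 3 (sole candidate).
G8 = 6 (sole candidate).
A9 = 3: row 9 has {1,2,4}; col 1 has {2,5,8,9}; region has {1,4,5,6,7,8,9} → only 3 remains.
F1 = 7 (sole candidate).
A4 = 7 (sole candidate).
B5 = 9 (sole candidate).
D5 = 6 (sole candidate).
A7 = 4 (sole candidate).
B7 = 2 (sole candidate).
F9 = 8: row 9 has {1,2,3,4}; col 6 has {1,2,3,4,5,6,7,9}; region has {1,2,3,4} → only 8 remains.
B4 = 3 (sole candidate).
C4 = 9 (sole candidate).
D4 = 1 (sole candidate).
J4 = 6 (sole candidate).
J2 = 3 (sole candidate).
G1 = 4 (hidden single in row 1).
C1 = 8 (hidden single in row 1).
C7 = 3 (sole candidate).
G7 = 8 (sole candidate).
G6 = 3 (sole candidate).
H6 = 5 (sole candidate).
J6 = 4 (sole candidate).
D7 = 5 (sole candidate).
J7 = 7 (sole candidate).
J9 = 5: row 9 has {1,2,3,4,8}; col 9 has {1,2,3,4,6,7,8,9}; region has {1,2,3,4,8} → only 5 remains.
H2 = 6 (sole candidate).
B6 = 1 (sole candidate).
D6 = 8 (sole candidate).
B9 = 7: row 9 has {1,2,3,4,5,8}; col 2 has {1,2,3,4,6,8,9}; region has {1,2,3,4,5,8} → only 7 remains.
C9 = 6: row 9 has {1,2,3,4,5,7,8}; col 3 has {1,2,3,4,5,8,9}; region has {1,2,3,4,5,7,8} → only 6 remains.
E9 = 9: row 9 has {1,2,3,4,5,6,7,8}; col 5 has {1,2,3,4,7,8}; region has {1,2,3,4,5,6,7,8} → only 9 remains.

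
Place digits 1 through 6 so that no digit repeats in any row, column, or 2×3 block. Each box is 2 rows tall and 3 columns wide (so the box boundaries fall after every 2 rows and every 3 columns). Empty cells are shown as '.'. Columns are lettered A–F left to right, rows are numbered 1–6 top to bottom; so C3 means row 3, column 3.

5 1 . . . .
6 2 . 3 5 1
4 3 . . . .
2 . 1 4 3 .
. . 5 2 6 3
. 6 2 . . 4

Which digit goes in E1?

4

D1 = 6: row 1 has {1,5}; col 4 has {2,3,4}; box has {1,3,5} → only 6 remains.
F1 = 2: row 1 has {1,5,6}; col 6 has {1,3,4}; box has {1,3,5,6} → only 2 remains.
C2 = 4: row 2 has {1,2,3,5,6}; col 3 has {1,2,5}; box has {1,2,5,6} → only 4 remains.
C3 = 6: row 3 has {3,4}; col 3 has {1,2,4,5}; box has {1,2,3,4} → only 6 remains.
F3 = 5: row 3 has {3,4,6}; col 6 has {1,2,3,4}; box has {3,4} → only 5 remains.
B4 = 5: row 4 has {1,2,3,4}; col 2 has {1,2,3,6}; box has {1,2,3,4,6} → only 5 remains.
F4 = 6: row 4 has {1,2,3,4,5}; col 6 has {1,2,3,4,5}; box has {3,4,5} → only 6 remains.
A5 = 1: row 5 has {2,3,5,6}; col 1 has {2,4,5,6}; box has {2,5,6} → only 1 remains.
B5 = 4: row 5 has {1,2,3,5,6}; col 2 has {1,2,3,5,6}; box has {1,2,5,6} → only 4 remains.
A6 = 3: row 6 has {2,4,6}; col 1 has {1,2,4,5,6}; box has {1,2,4,5,6} → only 3 remains.
E6 = 1: row 6 has {2,3,4,6}; col 5 has {3,5,6}; box has {2,3,4,6} → only 1 remains.
C1 = 3: row 1 has {1,2,5,6}; col 3 has {1,2,4,5,6}; box has {1,2,4,5,6} → only 3 remains.
E1 = 4: row 1 has {1,2,3,5,6}; col 5 has {1,3,5,6}; box has {1,2,3,5,6} → only 4 remains.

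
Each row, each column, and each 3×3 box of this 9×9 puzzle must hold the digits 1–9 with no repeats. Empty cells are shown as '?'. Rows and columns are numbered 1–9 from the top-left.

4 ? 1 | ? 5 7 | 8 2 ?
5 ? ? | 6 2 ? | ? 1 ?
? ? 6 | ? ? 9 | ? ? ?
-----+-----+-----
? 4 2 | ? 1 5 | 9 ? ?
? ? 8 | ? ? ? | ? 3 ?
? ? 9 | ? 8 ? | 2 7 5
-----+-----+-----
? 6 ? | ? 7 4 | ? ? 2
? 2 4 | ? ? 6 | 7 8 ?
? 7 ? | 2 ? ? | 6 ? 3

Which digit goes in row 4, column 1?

3

row 1, column 4 = 3: row 1 has {1,2,4,5,7,8}; col 4 has {2,6}; box has {2,5,6,7,9} → only 3 remains.
row 2, column 6 = 8: row 2 has {1,2,5,6}; col 6 has {4,5,6,7,9}; box has {2,3,5,6,7,9} → only 8 remains.
row 3, column 5 = 4: row 3 has {6,9}; col 5 has {1,2,5,7,8}; box has {2,3,5,6,7,8,9} → only 4 remains.
row 3, column 8 = 5: row 3 has {4,6,9}; col 8 has {1,2,3,7,8}; box has {1,2,8} → only 5 remains.
row 3, column 9 = 7: row 3 has {4,5,6,9}; col 9 has {2,3,5}; box has {1,2,5,8} → only 7 remains.
row 4, column 4 = 7: row 4 has {1,2,4,5,9}; col 4 has {2,3,6}; box has {1,5,8} → only 7 remains.
row 4, column 8 = 6: row 4 has {1,2,4,5,7,9}; col 8 has {1,2,3,5,7,8}; box has {2,3,5,7,9} → only 6 remains.
row 4, column 9 = 8: row 4 has {1,2,4,5,6,7,9}; col 9 has {2,3,5,7}; box has {2,3,5,6,7,9} → only 8 remains.
row 5, column 6 = 2: row 5 has {3,8}; col 6 has {4,5,6,7,8,9}; box has {1,5,7,8} → only 2 remains.
row 6, column 4 = 4: row 6 has {2,5,7,8,9}; col 4 has {2,3,6,7}; box has {1,2,5,7,8} → only 4 remains.
row 6, column 6 = 3: row 6 has {2,4,5,7,8,9}; col 6 has {2,4,5,6,7,8,9}; box has {1,2,4,5,7,8} → only 3 remains.
row 7, column 8 = 9: row 7 has {2,4,6,7}; col 8 has {1,2,3,5,6,7,8}; box has {2,3,6,7,8} → only 9 remains.
row 8, column 9 = 1: row 8 has {2,4,6,7,8}; col 9 has {2,3,5,7,8}; box has {2,3,6,7,8,9} → only 1 remains.
row 9, column 3 = 5: row 9 has {2,3,6,7}; col 3 has {1,2,4,6,8,9}; box has {2,4,6,7} → only 5 remains.
row 9, column 5 = 9: row 9 has {2,3,5,6,7}; col 5 has {1,2,4,5,7,8}; box has {2,4,6,7} → only 9 remains.
row 9, column 6 = 1: row 9 has {2,3,5,6,7,9}; col 6 has {2,3,4,5,6,7,8,9}; box has {2,4,6,7,9} → only 1 remains.
row 9, column 8 = 4: row 9 has {1,2,3,5,6,7,9}; col 8 has {1,2,3,5,6,7,8,9}; box has {1,2,3,6,7,8,9} → only 4 remains.
row 1, column 2 = 9: row 1 has {1,2,3,4,5,7,8}; col 2 has {2,4,6,7}; box has {1,4,5,6} → only 9 remains.
row 1, column 9 = 6: row 1 has {1,2,3,4,5,7,8,9}; col 9 has {1,2,3,5,7,8}; box has {1,2,5,7,8} → only 6 remains.
row 2, column 2 = 3: row 2 has {1,2,5,6,8}; col 2 has {2,4,6,7,9}; box has {1,4,5,6,9} → only 3 remains.
row 2, column 3 = 7: row 2 has {1,2,3,5,6,8}; col 3 has {1,2,4,5,6,8,9}; box has {1,3,4,5,6,9} → only 7 remains.
row 2, column 7 = 4: row 2 has {1,2,3,5,6,7,8}; col 7 has {2,6,7,8,9}; box has {1,2,5,6,7,8} → only 4 remains.
row 2, column 9 = 9: row 2 has {1,2,3,4,5,6,7,8}; col 9 has {1,2,3,5,6,7,8}; box has {1,2,4,5,6,7,8} → only 9 remains.
row 3, column 2 = 8: row 3 has {4,5,6,7,9}; col 2 has {2,3,4,6,7,9}; box has {1,3,4,5,6,7,9} → only 8 remains.
row 3, column 4 = 1: row 3 has {4,5,6,7,8,9}; col 4 has {2,3,4,6,7}; box has {2,3,4,5,6,7,8,9} → only 1 remains.
row 3, column 7 = 3: row 3 has {1,4,5,6,7,8,9}; col 7 has {2,4,6,7,8,9}; box has {1,2,4,5,6,7,8,9} → only 3 remains.
row 4, column 1 = 3: row 4 has {1,2,4,5,6,7,8,9}; col 1 has {4,5}; box has {2,4,8,9} → only 3 remains.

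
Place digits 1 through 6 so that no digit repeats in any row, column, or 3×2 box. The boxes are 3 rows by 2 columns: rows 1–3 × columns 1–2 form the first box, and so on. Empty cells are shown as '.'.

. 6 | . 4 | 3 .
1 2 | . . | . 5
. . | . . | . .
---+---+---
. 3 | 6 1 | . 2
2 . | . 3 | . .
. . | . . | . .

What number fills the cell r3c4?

r1c1 = 5 (sole candidate).
r1c6 = 1 (sole candidate).
r2c3 = 3 (sole candidate).
r2c4 = 6 (sole candidate).
r2c5 = 4 (sole candidate).
r3c2 = 4 (sole candidate).
r3c6 = 6 (sole candidate).
r4c1 = 4 (sole candidate).
r4c5 = 5 (sole candidate).
r5c6 = 4 (sole candidate).
r6c1 = 6 (sole candidate).
r6c5 = 1 (sole candidate).
r6c6 = 3 (sole candidate).
r1c3 = 2 (sole candidate).
r3c1 = 3 (sole candidate).
r3c4 = 5: row 3 has {3,4,6}; col 4 has {1,3,4,6}; box has {2,3,4,6} → only 5 remains.

5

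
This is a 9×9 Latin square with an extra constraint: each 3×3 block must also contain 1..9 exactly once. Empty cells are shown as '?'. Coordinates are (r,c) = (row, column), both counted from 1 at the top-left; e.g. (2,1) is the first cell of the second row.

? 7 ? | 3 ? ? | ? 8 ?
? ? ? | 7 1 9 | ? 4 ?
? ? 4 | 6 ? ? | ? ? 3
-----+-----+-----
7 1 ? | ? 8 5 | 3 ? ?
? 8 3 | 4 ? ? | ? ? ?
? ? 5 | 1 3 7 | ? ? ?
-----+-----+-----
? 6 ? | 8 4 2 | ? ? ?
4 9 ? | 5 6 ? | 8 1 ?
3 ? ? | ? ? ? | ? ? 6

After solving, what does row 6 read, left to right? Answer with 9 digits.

645137298

(1,6) = 4: row 1 has {3,7,8}; col 6 has {2,5,7,9}; box has {1,3,6,7,9} → only 4 remains.
(3,6) = 8: row 3 has {3,4,6}; col 6 has {2,4,5,7,9}; box has {1,3,4,6,7,9} → only 8 remains.
(5,6) = 6: row 5 has {3,4,8}; col 6 has {2,4,5,7,8,9}; box has {1,3,4,5,7,8} → only 6 remains.
(8,6) = 3: row 8 has {1,4,5,6,8,9}; col 6 has {2,4,5,6,7,8,9}; box has {2,4,5,6,8} → only 3 remains.
(9,4) = 9: row 9 has {3,6}; col 4 has {1,3,4,5,6,7,8}; box has {2,3,4,5,6,8} → only 9 remains.
(9,5) = 7: row 9 has {3,6,9}; col 5 has {1,3,4,6,8}; box has {2,3,4,5,6,8,9} → only 7 remains.
(9,6) = 1: row 9 has {3,6,7,9}; col 6 has {2,3,4,5,6,7,8,9}; box has {2,3,4,5,6,7,8,9} → only 1 remains.
(4,4) = 2: row 4 has {1,3,5,7,8}; col 4 has {1,3,4,5,6,7,8,9}; box has {1,3,4,5,6,7,8} → only 2 remains.
(5,5) = 9: row 5 has {3,4,6,8}; col 5 has {1,3,4,6,7,8}; box has {1,2,3,4,5,6,7,8} → only 9 remains.
(5,1) = 2: row 5 has {3,4,6,8,9}; col 1 has {3,4,7}; box has {1,3,5,7,8} → only 2 remains.
(6,2) = 4: row 6 has {1,3,5,7}; col 2 has {1,6,7,8,9}; box has {1,2,3,5,7,8} → only 4 remains.
(2,2) = 3: in row 2, 3 can only go here (every other open cell in that row sees a 3).
(4,9) = 4: in row 4, 4 can only go here (every other open cell in that row sees a 4).
(6,9) = 8: in row 6, 8 can only go here (every other open cell in that row sees an 8).
(7,8) = 3: in row 7, 3 can only go here (every other open cell in that row sees a 3).
(9,3) = 8: in row 9, 8 can only go here (every other open cell in that row sees an 8).
(9,7) = 4: in row 9, 4 can only go here (every other open cell in that row sees a 4).
(2,1) = 8: in row 2, 8 can only go here (every other open cell in that row sees an 8).
Singles propagation stalls; (6,1) is still open with candidates {6,9}.
  Try (6,1) = 9: this forces (4,3)=6, (4,8)=9, (2,3)=2, (2,9)=5, (3,2)=5, (3,5)=2, (3,8)=7, (5,8)=5; then row 9 has no cell left for 5 — contradiction.
So (6,1) = 6.
(4,3) = 9 (sole candidate).
(4,8) = 6 (sole candidate).
Singles propagation stalls; (6,7) is still open with candidates {2,9}.
  Try (6,7) = 9: this forces (6,8)=2, (9,8)=5, (5,8)=7, (7,7)=7; then row 3 has no cell left for 7 — contradiction.
So (6,7) = 2.
(6,8) = 9: row 6 has {1,2,3,4,5,6,7,8}; col 8 has {1,3,4,6,8}; box has {2,3,4,6,8} → only 9 remains.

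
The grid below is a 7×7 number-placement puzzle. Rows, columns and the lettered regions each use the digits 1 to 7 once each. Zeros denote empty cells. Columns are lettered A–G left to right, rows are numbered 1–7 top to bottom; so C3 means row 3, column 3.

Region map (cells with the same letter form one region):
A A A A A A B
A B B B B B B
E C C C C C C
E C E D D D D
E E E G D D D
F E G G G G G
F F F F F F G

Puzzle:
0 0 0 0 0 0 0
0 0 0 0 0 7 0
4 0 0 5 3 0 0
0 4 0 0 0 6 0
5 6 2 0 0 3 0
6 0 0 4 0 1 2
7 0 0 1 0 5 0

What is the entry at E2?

4

F3 = 2: row 3 has {3,4,5}; col 6 has {1,3,5,6,7}; region has {3,4,5} → only 2 remains.
D5 = 7: row 5 has {2,3,5,6}; col 4 has {1,4,5}; region has {1,2,4} → only 7 remains.
E6 = 5: row 6 has {1,2,4,6}; col 5 has {3}; region has {1,2,4,7} → only 5 remains.
F1 = 4: row 1 has {}; col 6 has {1,2,3,5,6,7}; region has {} → only 4 remains.
D4 = 2: row 4 has {4,6}; col 4 has {1,4,5,7}; region has {3,6} → only 2 remains.
C6 = 3: row 6 has {1,2,4,5,6}; col 3 has {2}; region has {1,2,4,5,7} → only 3 remains.
C7 = 4: row 7 has {1,5,7}; col 3 has {2,3}; region has {1,5,6,7} → only 4 remains.
E7 = 2: row 7 has {1,4,5,7}; col 5 has {3,5}; region has {1,4,5,6,7} → only 2 remains.
G7 = 6: row 7 has {1,2,4,5,7}; col 7 has {2}; region has {1,2,3,4,5,7} → only 6 remains.
B6 = 7: row 6 has {1,2,3,4,5,6}; col 2 has {4,6}; region has {2,4,5,6} → only 7 remains.
B7 = 3: row 7 has {1,2,4,5,6,7}; col 2 has {4,6,7}; region has {1,2,4,5,6,7} → only 3 remains.
B3 = 1: row 3 has {2,3,4,5}; col 2 has {3,4,6,7}; region has {2,3,4,5} → only 1 remains.
G3 = 7: row 3 has {1,2,3,4,5}; col 7 has {2,6}; region has {1,2,3,4,5} → only 7 remains.
C4 = 1: row 4 has {2,4,6}; col 3 has {2,3,4}; region has {2,4,5,6,7} → only 1 remains.
E4 = 7: row 4 has {1,2,4,6}; col 5 has {2,3,5}; region has {2,3,6} → only 7 remains.
G4 = 5: row 4 has {1,2,4,6,7}; col 7 has {2,6,7}; region has {2,3,6,7} → only 5 remains.
C3 = 6: row 3 has {1,2,3,4,5,7}; col 3 has {1,2,3,4}; region has {1,2,3,4,5,7} → only 6 remains.
A4 = 3: row 4 has {1,2,4,5,6,7}; col 1 has {4,5,6,7}; region has {1,2,4,5,6,7} → only 3 remains.
C2 = 5: row 2 has {7}; col 3 has {1,2,3,4,6}; region has {7} → only 5 remains.
C1 = 7: row 1 has {4}; col 3 has {1,2,3,4,5,6}; region has {4} → only 7 remains.
B2 = 2: row 2 has {5,7}; col 2 has {1,3,4,6,7}; region has {5,7} → only 2 remains.
B1 = 5: row 1 has {4,7}; col 2 has {1,2,3,4,6,7}; region has {4,7} → only 5 remains.
A2 = 1: row 2 has {2,5,7}; col 1 has {3,4,5,6,7}; region has {4,5,7} → only 1 remains.
A1 = 2: row 1 has {4,5,7}; col 1 has {1,3,4,5,6,7}; region has {1,4,5,7} → only 2 remains.
E1 = 6: row 1 has {2,4,5,7}; col 5 has {2,3,5,7}; region has {1,2,4,5,7} → only 6 remains.
E2 = 4: row 2 has {1,2,5,7}; col 5 has {2,3,5,6,7}; region has {2,5,7} → only 4 remains.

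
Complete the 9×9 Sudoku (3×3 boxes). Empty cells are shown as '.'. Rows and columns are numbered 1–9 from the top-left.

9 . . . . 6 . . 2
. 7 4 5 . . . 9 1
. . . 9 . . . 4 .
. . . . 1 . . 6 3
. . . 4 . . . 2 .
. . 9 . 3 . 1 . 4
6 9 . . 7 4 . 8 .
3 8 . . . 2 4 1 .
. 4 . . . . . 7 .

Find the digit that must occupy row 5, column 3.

3

row 6, column 8 = 5 (sole candidate).
row 7, column 9 = 5 (sole candidate).
row 8, column 4 = 6 (sole candidate).
row 8, column 9 = 9 (sole candidate).
row 9, column 9 = 6 (sole candidate).
row 1, column 8 = 3 (sole candidate).
row 8, column 5 = 5 (sole candidate).
row 8, column 3 = 7 (sole candidate).
row 1, column 5 = 4 (hidden single in row 1).
row 2, column 6 = 3 (hidden single in row 2).
row 2, column 7 = 6 (hidden single in row 2).
row 4, column 1 = 4 (hidden single in row 4).
row 6, column 2 = 6 (hidden single in row 6).
row 3, column 3 = 6 (hidden single in row 3).
row 3, column 2 = 3 (hidden single in row 3).
row 5, column 3 = 3: in row 5, 3 can only go here (every other open cell in that row sees a 3).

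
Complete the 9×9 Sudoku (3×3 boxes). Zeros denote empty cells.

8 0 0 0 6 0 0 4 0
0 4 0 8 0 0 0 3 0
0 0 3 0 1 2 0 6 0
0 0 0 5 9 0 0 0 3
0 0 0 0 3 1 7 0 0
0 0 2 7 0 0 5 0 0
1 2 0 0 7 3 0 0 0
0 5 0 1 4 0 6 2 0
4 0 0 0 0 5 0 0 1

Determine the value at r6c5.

8

r2c5 = 5 (sole candidate).
r6c5 = 8: row 6 has {2,5,7}; col 5 has {1,3,4,5,6,7,9}; box has {1,3,5,7,9} → only 8 remains.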